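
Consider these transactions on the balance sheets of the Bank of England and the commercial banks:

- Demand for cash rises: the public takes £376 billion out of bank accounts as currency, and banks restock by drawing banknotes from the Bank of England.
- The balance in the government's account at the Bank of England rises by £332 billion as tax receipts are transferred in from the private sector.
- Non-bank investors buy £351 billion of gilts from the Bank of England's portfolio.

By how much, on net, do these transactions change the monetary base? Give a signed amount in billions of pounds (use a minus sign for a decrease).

Currency withdrawal £376 billion: just a shift between currency and reserves — both are base money → 0.
Government account inflow £332 billion: reserves shift to a non-base liability → −£332B.
Asset sale (to non-banks) £351 billion: Bank of England balance sheet contracts → −£351B.
Net: 0 − 332 − 351 = -£683 billion.

-£683 billion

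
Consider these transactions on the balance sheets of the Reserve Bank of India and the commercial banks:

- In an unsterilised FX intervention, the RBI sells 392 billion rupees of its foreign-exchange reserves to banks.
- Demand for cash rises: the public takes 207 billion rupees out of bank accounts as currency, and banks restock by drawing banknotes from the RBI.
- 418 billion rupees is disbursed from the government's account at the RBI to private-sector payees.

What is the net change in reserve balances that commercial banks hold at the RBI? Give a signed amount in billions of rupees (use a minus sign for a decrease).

-181 billion

RBI balance sheet:
  Assets:      Foreign assets −392B
  Liabilities: Bank reserves −181B, Currency in circulation +207B, Government deposits −418B
So the change in reserve balances that commercial banks hold at the RBI is -181 billion.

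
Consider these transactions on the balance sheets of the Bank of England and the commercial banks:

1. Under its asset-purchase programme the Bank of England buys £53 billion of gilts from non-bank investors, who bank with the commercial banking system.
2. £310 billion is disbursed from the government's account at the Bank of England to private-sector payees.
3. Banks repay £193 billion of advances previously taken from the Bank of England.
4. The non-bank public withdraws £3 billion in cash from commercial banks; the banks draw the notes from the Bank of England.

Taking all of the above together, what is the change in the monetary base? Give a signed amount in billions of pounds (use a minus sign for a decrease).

+£170 billion

Asset purchase (from non-banks) £53 billion: Bank of England balance sheet expands → +£53B.
Government spending £310 billion: a non-base liability converts back to reserves → +£310B.
Discount-window repayment £193 billion: Bank of England balance sheet contracts → −£193B.
Currency withdrawal £3 billion: just a shift between currency and reserves — both are base money → 0.
Net: 53 + 310 − 193 + 0 = +£170 billion.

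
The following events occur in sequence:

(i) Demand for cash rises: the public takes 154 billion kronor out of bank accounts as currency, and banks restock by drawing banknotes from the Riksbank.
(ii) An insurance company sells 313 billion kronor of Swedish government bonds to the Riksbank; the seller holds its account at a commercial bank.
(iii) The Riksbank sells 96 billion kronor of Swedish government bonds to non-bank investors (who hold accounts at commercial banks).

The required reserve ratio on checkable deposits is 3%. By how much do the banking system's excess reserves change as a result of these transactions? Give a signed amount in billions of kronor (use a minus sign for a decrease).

+61.11 billion

Currency withdrawal 154 billion kronor: reserves −154B, deposits −154B.
Asset purchase (from non-banks) 313 billion kronor: reserves +313B, deposits +313B.
Asset sale (to non-banks) 96 billion kronor: reserves −96B, deposits −96B.
Totals: Δreserves = +63B, Δdeposits = +63B.
Δrequired reserves = 3% × +63B = +1.89B.
Δexcess reserves = Δreserves − Δrequired = +63B − (+1.89B) = +61.11 billion.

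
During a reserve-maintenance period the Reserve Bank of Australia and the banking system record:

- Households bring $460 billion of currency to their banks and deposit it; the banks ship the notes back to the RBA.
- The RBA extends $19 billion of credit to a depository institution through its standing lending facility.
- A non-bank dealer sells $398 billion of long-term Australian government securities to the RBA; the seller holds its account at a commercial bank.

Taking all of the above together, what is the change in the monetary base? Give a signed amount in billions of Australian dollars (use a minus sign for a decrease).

+$417 billion

Currency deposit $460 billion: just a shift between currency and reserves — both are base money → 0.
Discount-window loan $19 billion: RBA balance sheet expands → +$19B.
Asset purchase (from non-banks) $398 billion: RBA balance sheet expands → +$398B.
Net: 0 + 19 + 398 = +$417 billion.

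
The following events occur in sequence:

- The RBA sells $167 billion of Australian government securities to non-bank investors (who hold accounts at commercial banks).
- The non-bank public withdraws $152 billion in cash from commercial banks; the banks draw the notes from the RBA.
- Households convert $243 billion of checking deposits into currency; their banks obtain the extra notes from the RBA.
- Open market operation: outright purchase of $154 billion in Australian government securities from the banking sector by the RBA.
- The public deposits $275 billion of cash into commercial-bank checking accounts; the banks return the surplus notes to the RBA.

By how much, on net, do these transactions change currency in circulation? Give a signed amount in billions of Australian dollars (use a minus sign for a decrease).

+$120 billion

Asset sale (to non-banks) $167 billion: no currency enters or leaves circulation → 0.
Currency withdrawal $152 billion: notes leave the central bank → +$152B.
Currency withdrawal $243 billion: notes leave the central bank → +$243B.
OMO purchase (from banks) $154 billion: no currency enters or leaves circulation → 0.
Currency deposit $275 billion: notes return to the central bank → −$275B.
Net: 0 + 152 + 243 + 0 − 275 = +$120 billion.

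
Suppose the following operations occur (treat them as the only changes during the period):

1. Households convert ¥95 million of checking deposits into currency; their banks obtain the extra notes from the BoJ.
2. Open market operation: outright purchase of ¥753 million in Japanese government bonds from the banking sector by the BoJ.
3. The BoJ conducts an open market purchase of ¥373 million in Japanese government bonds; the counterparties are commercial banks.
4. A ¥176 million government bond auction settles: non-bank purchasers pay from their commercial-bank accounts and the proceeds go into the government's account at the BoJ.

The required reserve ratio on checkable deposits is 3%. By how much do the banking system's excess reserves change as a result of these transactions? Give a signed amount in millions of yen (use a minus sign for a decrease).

Currency withdrawal ¥95 million: reserves −¥95M, deposits −¥95M.
OMO purchase (from banks) ¥753 million: reserves +¥753M, deposits 0.
OMO purchase (from banks) ¥373 million: reserves +¥373M, deposits 0.
Government account inflow ¥176 million: reserves −¥176M, deposits −¥176M.
Totals: Δreserves = +¥855M, Δdeposits = −¥271M.
Δrequired reserves = 3% × −¥271M = −¥8.13M.
Δexcess reserves = Δreserves − Δrequired = +¥855M − (−¥8.13M) = +¥863.13 million.

+¥863.13 million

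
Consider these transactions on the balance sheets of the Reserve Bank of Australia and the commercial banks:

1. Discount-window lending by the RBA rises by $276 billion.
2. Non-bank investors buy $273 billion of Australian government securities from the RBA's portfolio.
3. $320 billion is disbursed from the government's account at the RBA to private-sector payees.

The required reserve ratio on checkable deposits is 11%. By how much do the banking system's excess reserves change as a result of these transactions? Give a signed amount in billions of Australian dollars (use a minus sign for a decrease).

Discount-window loan $276 billion: reserves +$276B, deposits 0.
Asset sale (to non-banks) $273 billion: reserves −$273B, deposits −$273B.
Government spending $320 billion: reserves +$320B, deposits +$320B.
Totals: Δreserves = +$323B, Δdeposits = +$47B.
Δrequired reserves = 11% × +$47B = +$5.17B.
Δexcess reserves = Δreserves − Δrequired = +$323B − (+$5.17B) = +$317.83 billion.

+$317.83 billion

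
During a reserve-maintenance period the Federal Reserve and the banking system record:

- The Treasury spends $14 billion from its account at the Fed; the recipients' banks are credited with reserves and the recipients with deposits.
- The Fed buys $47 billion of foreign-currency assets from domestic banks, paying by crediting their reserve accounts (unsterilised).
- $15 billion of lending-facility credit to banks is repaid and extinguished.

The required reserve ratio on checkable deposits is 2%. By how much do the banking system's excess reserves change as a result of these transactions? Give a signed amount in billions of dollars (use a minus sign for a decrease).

Government spending $14 billion: reserves +$14B, deposits +$14B.
FX purchase $47 billion: reserves +$47B, deposits 0.
Discount-window repayment $15 billion: reserves −$15B, deposits 0.
Totals: Δreserves = +$46B, Δdeposits = +$14B.
Δrequired reserves = 2% × +$14B = +$0.28B.
Δexcess reserves = Δreserves − Δrequired = +$46B − (+$0.28B) = +$45.72 billion.

+$45.72 billion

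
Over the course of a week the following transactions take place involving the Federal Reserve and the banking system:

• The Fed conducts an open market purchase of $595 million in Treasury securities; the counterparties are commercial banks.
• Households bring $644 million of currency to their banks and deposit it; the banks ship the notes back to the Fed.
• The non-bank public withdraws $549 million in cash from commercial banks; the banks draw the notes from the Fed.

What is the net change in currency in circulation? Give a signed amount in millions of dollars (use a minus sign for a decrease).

-$95 million

OMO purchase (from banks) $595 million: no currency enters or leaves circulation → 0.
Currency deposit $644 million: notes return to the central bank → −$644M.
Currency withdrawal $549 million: notes leave the central bank → +$549M.
Net: 0 − 644 + 549 = -$95 million.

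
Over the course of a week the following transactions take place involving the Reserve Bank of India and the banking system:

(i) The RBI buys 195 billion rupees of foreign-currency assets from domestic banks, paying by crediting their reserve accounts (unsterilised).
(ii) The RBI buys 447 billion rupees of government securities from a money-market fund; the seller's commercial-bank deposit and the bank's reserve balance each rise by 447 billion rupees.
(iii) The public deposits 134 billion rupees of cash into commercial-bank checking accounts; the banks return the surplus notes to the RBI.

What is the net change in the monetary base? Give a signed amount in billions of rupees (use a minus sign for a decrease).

FX purchase 195 billion rupees: RBI balance sheet expands → +195B.
Asset purchase (from non-banks) 447 billion rupees: RBI balance sheet expands → +447B.
Currency deposit 134 billion rupees: just a shift between currency and reserves — both are base money → 0.
Net: 195 + 447 + 0 = +642 billion.

+642 billion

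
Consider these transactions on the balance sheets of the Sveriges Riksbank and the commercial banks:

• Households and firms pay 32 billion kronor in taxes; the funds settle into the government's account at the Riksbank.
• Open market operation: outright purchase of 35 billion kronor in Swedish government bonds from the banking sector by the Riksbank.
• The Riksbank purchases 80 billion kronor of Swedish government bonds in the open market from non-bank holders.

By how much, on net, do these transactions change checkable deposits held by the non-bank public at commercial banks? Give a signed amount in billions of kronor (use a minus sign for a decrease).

Riksbank balance sheet:
  Assets:      Securities +115B
  Liabilities: Bank reserves +83B, Government deposits +32B
Commercial banking system:
  Assets:      Reserves at CB +83B, Securities −35B
  Liabilities: Checkable deposits +48B
So the change in checkable deposits held by the non-bank public at commercial banks is +48 billion.

+48 billion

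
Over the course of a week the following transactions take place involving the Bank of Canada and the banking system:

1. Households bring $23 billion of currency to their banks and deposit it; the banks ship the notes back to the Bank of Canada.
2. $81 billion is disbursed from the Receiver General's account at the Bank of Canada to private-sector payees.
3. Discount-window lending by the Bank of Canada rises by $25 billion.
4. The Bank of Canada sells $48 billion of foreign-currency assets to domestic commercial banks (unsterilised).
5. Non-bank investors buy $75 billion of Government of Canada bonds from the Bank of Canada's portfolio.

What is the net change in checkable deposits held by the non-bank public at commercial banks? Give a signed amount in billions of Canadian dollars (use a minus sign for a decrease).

+$29 billion

Currency deposit $23 billion: non-bank counterparties' bank balances rise → +$23B.
Government spending $81 billion: non-bank counterparties' bank balances rise → +$81B.
Discount-window loan $25 billion: the counterparty is a bank, so public deposits are unchanged → 0.
FX sale $48 billion: the counterparty is a bank, so public deposits are unchanged → 0.
Asset sale (to non-banks) $75 billion: non-bank counterparties' bank balances fall → −$75B.
Net: 23 + 81 + 0 + 0 − 75 = +$29 billion.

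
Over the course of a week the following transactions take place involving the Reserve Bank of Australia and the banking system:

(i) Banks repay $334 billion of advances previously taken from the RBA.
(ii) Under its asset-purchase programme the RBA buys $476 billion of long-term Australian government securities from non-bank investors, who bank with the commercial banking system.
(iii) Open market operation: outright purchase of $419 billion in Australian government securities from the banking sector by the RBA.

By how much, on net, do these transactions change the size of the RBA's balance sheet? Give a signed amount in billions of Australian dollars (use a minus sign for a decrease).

RBA balance sheet:
  Assets:      Securities +$895B, Loans to banks −$334B
  Liabilities: Bank reserves +$561B
Commercial banking system:
  Assets:      Reserves at CB +$561B, Securities −$419B
  Liabilities: Checkable deposits +$476B, Borrowings from CB −$334B
Change in total RBA assets = +$561 billion.

+$561 billion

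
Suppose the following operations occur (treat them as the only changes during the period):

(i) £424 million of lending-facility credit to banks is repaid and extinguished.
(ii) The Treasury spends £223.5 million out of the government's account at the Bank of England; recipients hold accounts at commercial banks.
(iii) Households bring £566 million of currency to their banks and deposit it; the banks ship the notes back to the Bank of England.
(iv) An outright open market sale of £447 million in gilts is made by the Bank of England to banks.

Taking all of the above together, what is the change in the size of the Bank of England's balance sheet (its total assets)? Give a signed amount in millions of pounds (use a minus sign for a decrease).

Discount-window repayment £424 million: a Bank of England asset is shed → −£424M.
Government spending £223.5 million: only the composition of liabilities changes → 0.
Currency deposit £566 million: only the composition of liabilities changes → 0.
OMO sale (to banks) £447 million: a Bank of England asset is shed → −£447M.
Net: −424 + 0 + 0 − 447 = -£871 million.

-£871 million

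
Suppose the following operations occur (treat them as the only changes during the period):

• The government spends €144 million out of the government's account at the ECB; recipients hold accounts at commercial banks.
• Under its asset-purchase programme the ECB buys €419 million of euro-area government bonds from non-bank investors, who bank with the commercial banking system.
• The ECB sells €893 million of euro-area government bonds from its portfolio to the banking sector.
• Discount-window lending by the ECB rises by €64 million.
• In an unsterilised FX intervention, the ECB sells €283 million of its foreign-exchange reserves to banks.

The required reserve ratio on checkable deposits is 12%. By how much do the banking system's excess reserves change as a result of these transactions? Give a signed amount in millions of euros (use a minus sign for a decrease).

Government spending €144 million: reserves +€144M, deposits +€144M.
Asset purchase (from non-banks) €419 million: reserves +€419M, deposits +€419M.
OMO sale (to banks) €893 million: reserves −€893M, deposits 0.
Discount-window loan €64 million: reserves +€64M, deposits 0.
FX sale €283 million: reserves −€283M, deposits 0.
Totals: Δreserves = −€549M, Δdeposits = +€563M.
Δrequired reserves = 12% × +€563M = +€67.56M.
Δexcess reserves = Δreserves − Δrequired = −€549M − (+€67.56M) = -€616.56 million.

-€616.56 million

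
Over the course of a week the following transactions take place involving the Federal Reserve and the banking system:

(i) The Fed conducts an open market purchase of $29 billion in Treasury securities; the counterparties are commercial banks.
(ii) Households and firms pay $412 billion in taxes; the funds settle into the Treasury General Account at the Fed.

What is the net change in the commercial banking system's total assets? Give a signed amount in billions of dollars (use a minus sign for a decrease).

-$412 billion

OMO purchase (from banks) $29 billion: just an asset swap on bank balance sheets → 0.
Government account inflow $412 billion: bank balance sheets shrink → −$412B.
Net: 0 − 412 = -$412 billion.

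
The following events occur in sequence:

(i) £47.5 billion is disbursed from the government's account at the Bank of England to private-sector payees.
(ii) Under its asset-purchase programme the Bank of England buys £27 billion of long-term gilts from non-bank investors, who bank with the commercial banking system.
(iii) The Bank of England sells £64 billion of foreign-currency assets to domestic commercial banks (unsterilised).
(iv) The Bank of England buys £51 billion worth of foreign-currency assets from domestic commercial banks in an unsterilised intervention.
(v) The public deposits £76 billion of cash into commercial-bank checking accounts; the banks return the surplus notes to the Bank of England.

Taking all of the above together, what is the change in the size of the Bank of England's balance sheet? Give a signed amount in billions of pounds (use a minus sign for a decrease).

Bank of England balance sheet:
  Assets:      Securities +£27B, Foreign assets −£13B
  Liabilities: Bank reserves +£137.5B, Currency in circulation −£76B, Government deposits −£47.5B
Change in total Bank of England assets = +£14 billion.

+£14 billion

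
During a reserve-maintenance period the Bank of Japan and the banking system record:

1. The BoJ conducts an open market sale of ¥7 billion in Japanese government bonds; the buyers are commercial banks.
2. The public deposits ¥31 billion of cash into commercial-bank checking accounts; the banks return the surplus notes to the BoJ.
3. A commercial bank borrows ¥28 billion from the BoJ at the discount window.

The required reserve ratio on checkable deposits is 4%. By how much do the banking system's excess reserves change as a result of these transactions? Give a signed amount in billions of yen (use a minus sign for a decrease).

+¥50.76 billion

OMO sale (to banks) ¥7 billion: reserves −¥7B, deposits 0.
Currency deposit ¥31 billion: reserves +¥31B, deposits +¥31B.
Discount-window loan ¥28 billion: reserves +¥28B, deposits 0.
Totals: Δreserves = +¥52B, Δdeposits = +¥31B.
Δrequired reserves = 4% × +¥31B = +¥1.24B.
Δexcess reserves = Δreserves − Δrequired = +¥52B − (+¥1.24B) = +¥50.76 billion.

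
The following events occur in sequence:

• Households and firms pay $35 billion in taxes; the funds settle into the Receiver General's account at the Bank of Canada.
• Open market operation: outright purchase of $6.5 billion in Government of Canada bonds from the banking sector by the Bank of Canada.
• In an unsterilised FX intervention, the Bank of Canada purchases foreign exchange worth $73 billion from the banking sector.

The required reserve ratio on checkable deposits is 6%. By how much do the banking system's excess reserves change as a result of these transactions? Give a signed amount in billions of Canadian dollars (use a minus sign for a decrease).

+$46.6 billion

Government account inflow $35 billion: reserves −$35B, deposits −$35B.
OMO purchase (from banks) $6.5 billion: reserves +$6.5B, deposits 0.
FX purchase $73 billion: reserves +$73B, deposits 0.
Totals: Δreserves = +$44.5B, Δdeposits = −$35B.
Δrequired reserves = 6% × −$35B = −$2.1B.
Δexcess reserves = Δreserves − Δrequired = +$44.5B − (−$2.1B) = +$46.6 billion.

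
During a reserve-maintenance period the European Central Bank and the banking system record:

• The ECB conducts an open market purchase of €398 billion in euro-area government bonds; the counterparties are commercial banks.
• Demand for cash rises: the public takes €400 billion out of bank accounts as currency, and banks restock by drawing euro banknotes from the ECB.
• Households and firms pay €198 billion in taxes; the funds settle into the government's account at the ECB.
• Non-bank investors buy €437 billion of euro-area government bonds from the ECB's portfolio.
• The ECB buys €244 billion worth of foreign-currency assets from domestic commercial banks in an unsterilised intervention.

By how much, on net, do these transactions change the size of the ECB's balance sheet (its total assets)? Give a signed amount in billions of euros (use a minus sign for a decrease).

+€205 billion

OMO purchase (from banks) €398 billion: an ECB asset is acquired → +€398B.
Currency withdrawal €400 billion: only the composition of liabilities changes → 0.
Government account inflow €198 billion: only the composition of liabilities changes → 0.
Asset sale (to non-banks) €437 billion: an ECB asset is shed → −€437B.
FX purchase €244 billion: an ECB asset is acquired → +€244B.
Net: 398 + 0 + 0 − 437 + 244 = +€205 billion.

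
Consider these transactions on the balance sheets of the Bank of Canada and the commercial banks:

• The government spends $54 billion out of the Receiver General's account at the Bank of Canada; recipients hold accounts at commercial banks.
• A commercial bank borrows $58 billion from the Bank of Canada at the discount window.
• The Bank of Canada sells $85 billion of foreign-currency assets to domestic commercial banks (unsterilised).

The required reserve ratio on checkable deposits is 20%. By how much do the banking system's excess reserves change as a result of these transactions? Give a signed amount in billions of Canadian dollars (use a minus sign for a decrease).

Government spending $54 billion: reserves +$54B, deposits +$54B.
Discount-window loan $58 billion: reserves +$58B, deposits 0.
FX sale $85 billion: reserves −$85B, deposits 0.
Totals: Δreserves = +$27B, Δdeposits = +$54B.
Δrequired reserves = 20% × +$54B = +$10.8B.
Δexcess reserves = Δreserves − Δrequired = +$27B − (+$10.8B) = +$16.2 billion.

+$16.2 billion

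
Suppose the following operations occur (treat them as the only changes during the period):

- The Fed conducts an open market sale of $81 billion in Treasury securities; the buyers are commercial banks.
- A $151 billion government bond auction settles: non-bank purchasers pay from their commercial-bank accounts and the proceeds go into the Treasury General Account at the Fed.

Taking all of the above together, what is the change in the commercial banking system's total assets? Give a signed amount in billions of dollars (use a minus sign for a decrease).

-$151 billion

OMO sale (to banks) $81 billion: just an asset swap on bank balance sheets → 0.
Government account inflow $151 billion: bank balance sheets shrink → −$151B.
Net: 0 − 151 = -$151 billion.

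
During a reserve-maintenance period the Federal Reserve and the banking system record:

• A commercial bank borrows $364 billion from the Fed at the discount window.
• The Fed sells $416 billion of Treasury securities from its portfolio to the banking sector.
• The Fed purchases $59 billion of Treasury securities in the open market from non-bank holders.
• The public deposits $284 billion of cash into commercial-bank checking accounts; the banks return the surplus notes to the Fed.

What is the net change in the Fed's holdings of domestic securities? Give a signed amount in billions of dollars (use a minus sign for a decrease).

Fed balance sheet:
  Assets:      Securities −$357B, Loans to banks +$364B
  Liabilities: Bank reserves +$291B, Currency in circulation −$284B
So the change in the Fed's holdings of domestic securities is -$357 billion.

-$357 billion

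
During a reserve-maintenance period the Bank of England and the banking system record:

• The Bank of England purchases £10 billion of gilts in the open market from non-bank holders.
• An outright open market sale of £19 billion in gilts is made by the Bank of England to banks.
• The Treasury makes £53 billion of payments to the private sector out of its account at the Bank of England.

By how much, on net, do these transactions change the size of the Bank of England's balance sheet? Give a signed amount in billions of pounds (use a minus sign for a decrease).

-£9 billion

Bank of England balance sheet:
  Assets:      Securities −£9B
  Liabilities: Bank reserves +£44B, Government deposits −£53B
Change in total Bank of England assets = -£9 billion.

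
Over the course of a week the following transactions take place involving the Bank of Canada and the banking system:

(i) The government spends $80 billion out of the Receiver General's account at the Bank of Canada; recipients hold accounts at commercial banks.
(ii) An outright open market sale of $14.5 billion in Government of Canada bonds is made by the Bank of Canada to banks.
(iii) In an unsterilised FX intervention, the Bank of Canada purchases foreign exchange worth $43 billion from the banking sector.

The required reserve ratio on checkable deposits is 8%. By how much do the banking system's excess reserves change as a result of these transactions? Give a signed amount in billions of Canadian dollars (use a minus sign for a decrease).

Government spending $80 billion: reserves +$80B, deposits +$80B.
OMO sale (to banks) $14.5 billion: reserves −$14.5B, deposits 0.
FX purchase $43 billion: reserves +$43B, deposits 0.
Totals: Δreserves = +$108.5B, Δdeposits = +$80B.
Δrequired reserves = 8% × +$80B = +$6.4B.
Δexcess reserves = Δreserves − Δrequired = +$108.5B − (+$6.4B) = +$102.1 billion.

+$102.1 billion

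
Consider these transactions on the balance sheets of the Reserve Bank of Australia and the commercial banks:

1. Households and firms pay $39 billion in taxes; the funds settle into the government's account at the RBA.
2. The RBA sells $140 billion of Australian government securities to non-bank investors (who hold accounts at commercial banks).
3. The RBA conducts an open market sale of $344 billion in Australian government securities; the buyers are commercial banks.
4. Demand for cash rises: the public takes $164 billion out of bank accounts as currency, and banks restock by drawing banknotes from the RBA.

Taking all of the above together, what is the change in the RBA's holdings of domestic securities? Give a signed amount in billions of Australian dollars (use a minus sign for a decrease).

-$484 billion

RBA balance sheet:
  Assets:      Securities −$484B
  Liabilities: Bank reserves −$687B, Currency in circulation +$164B, Government deposits +$39B
Commercial banking system:
  Assets:      Reserves at CB −$687B, Securities +$344B
  Liabilities: Checkable deposits −$343B
So the change in the RBA's holdings of domestic securities is -$484 billion.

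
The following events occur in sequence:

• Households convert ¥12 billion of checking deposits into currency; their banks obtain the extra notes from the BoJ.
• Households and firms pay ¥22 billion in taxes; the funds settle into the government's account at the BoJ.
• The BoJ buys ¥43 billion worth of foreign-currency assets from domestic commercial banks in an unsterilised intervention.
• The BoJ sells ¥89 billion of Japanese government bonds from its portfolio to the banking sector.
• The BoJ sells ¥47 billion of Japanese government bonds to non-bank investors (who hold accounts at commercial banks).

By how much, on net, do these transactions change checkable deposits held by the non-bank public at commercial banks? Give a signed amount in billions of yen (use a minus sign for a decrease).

-¥81 billion

Currency withdrawal ¥12 billion: non-bank counterparties' bank balances fall → −¥12B.
Government account inflow ¥22 billion: non-bank counterparties' bank balances fall → −¥22B.
FX purchase ¥43 billion: the counterparty is a bank, so public deposits are unchanged → 0.
OMO sale (to banks) ¥89 billion: the counterparty is a bank, so public deposits are unchanged → 0.
Asset sale (to non-banks) ¥47 billion: non-bank counterparties' bank balances fall → −¥47B.
Net: −12 − 22 + 0 + 0 − 47 = -¥81 billion.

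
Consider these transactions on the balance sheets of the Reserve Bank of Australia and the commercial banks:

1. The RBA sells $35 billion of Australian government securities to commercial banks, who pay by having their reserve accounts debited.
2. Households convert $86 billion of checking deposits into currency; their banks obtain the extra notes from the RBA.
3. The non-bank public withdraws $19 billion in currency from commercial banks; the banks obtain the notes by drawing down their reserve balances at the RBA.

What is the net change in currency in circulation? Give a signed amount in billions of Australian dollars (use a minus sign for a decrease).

RBA balance sheet:
  Assets:      Securities −$35B
  Liabilities: Bank reserves −$140B, Currency in circulation +$105B
So the change in currency in circulation is +$105 billion.

+$105 billion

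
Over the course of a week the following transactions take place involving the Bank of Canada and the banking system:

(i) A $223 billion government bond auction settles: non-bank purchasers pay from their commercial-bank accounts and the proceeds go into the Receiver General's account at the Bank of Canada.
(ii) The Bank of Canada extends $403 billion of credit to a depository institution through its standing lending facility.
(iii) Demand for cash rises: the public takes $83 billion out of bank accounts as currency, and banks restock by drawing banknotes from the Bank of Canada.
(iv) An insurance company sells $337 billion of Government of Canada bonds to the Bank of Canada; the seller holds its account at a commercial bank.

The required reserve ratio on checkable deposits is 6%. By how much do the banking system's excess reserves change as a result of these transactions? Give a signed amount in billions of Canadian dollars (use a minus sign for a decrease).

Government account inflow $223 billion: reserves −$223B, deposits −$223B.
Discount-window loan $403 billion: reserves +$403B, deposits 0.
Currency withdrawal $83 billion: reserves −$83B, deposits −$83B.
Asset purchase (from non-banks) $337 billion: reserves +$337B, deposits +$337B.
Totals: Δreserves = +$434B, Δdeposits = +$31B.
Δrequired reserves = 6% × +$31B = +$1.86B.
Δexcess reserves = Δreserves − Δrequired = +$434B − (+$1.86B) = +$432.14 billion.

+$432.14 billion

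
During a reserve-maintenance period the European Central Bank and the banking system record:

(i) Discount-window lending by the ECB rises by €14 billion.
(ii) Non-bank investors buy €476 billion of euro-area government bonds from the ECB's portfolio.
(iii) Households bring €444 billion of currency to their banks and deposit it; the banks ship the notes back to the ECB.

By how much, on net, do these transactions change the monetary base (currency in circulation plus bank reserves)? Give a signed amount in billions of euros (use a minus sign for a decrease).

Discount-window loan €14 billion: ECB balance sheet expands → +€14B.
Asset sale (to non-banks) €476 billion: ECB balance sheet contracts → −€476B.
Currency deposit €444 billion: just a shift between currency and reserves — both are base money → 0.
Net: 14 − 476 + 0 = -€462 billion.

-€462 billion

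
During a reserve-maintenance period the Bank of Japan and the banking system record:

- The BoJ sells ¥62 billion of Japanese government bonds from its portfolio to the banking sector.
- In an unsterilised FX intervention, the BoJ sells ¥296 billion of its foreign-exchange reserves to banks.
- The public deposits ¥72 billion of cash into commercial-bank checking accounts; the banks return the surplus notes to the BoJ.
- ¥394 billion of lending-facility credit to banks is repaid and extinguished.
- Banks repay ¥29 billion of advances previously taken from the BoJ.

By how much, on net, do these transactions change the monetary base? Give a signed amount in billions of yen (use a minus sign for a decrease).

BoJ balance sheet:
  Assets:      Securities −¥62B, Loans to banks −¥423B, Foreign assets −¥296B
  Liabilities: Bank reserves −¥709B, Currency in circulation −¥72B
Commercial banking system:
  Assets:      Reserves at CB −¥709B, Securities +¥62B, Foreign assets +¥296B
  Liabilities: Checkable deposits +¥72B, Borrowings from CB −¥423B
Monetary base = currency + reserves: −¥72B + (−¥709B) = -¥781 billion.

-¥781 billion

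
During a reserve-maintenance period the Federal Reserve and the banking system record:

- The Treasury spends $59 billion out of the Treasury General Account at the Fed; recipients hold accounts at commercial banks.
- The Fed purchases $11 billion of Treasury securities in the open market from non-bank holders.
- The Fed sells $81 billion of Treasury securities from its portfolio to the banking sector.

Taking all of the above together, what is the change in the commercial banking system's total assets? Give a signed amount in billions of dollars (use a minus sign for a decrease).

+$70 billion

Government spending $59 billion: bank balance sheets expand → +$59B.
Asset purchase (from non-banks) $11 billion: bank balance sheets expand → +$11B.
OMO sale (to banks) $81 billion: just an asset swap on bank balance sheets → 0.
Net: 59 + 11 + 0 = +$70 billion.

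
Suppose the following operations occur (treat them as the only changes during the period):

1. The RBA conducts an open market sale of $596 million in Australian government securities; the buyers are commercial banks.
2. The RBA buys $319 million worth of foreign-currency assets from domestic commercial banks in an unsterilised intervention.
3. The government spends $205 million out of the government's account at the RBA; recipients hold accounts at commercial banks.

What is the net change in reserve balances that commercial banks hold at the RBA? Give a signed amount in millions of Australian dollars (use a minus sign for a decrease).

OMO sale (to banks) $596 million: the buying banks pay out of their reserve balances → −$596M.
FX purchase $319 million: the RBA pays by crediting reserve accounts → +$319M.
Government spending $205 million: government payments flow into bank reserve accounts → +$205M.
Net: −596 + 319 + 205 = -$72 million.

-$72 million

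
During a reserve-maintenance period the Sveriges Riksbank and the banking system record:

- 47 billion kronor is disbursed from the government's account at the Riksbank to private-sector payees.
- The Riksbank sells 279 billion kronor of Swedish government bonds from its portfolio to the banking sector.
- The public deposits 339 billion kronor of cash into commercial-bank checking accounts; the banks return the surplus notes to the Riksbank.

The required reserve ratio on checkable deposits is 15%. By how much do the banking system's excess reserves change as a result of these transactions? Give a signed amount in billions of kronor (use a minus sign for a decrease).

Government spending 47 billion kronor: reserves +47B, deposits +47B.
OMO sale (to banks) 279 billion kronor: reserves −279B, deposits 0.
Currency deposit 339 billion kronor: reserves +339B, deposits +339B.
Totals: Δreserves = +107B, Δdeposits = +386B.
Δrequired reserves = 15% × +386B = +57.9B.
Δexcess reserves = Δreserves − Δrequired = +107B − (+57.9B) = +49.1 billion.

+49.1 billion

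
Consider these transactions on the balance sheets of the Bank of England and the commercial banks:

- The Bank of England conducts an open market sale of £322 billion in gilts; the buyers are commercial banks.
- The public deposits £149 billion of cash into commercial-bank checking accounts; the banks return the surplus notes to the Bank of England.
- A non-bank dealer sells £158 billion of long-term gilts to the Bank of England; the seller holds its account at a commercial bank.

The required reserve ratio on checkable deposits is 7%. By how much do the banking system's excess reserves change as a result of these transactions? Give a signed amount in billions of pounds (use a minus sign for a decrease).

-£36.49 billion

OMO sale (to banks) £322 billion: reserves −£322B, deposits 0.
Currency deposit £149 billion: reserves +£149B, deposits +£149B.
Asset purchase (from non-banks) £158 billion: reserves +£158B, deposits +£158B.
Totals: Δreserves = −£15B, Δdeposits = +£307B.
Δrequired reserves = 7% × +£307B = +£21.49B.
Δexcess reserves = Δreserves − Δrequired = −£15B − (+£21.49B) = -£36.49 billion.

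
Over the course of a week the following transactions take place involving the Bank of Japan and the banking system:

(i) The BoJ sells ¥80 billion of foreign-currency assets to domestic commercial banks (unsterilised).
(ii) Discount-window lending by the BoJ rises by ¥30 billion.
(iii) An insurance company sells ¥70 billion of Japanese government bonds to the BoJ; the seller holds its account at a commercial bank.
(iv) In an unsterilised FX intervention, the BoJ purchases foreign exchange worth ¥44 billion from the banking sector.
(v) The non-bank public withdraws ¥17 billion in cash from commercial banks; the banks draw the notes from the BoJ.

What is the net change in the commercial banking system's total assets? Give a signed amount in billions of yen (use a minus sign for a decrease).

BoJ balance sheet:
  Assets:      Securities +¥70B, Loans to banks +¥30B, Foreign assets −¥36B
  Liabilities: Bank reserves +¥47B, Currency in circulation +¥17B
Commercial banking system:
  Assets:      Reserves at CB +¥47B, Foreign assets +¥36B
  Liabilities: Checkable deposits +¥53B, Borrowings from CB +¥30B
Change in total bank assets = +¥83 billion.

+¥83 billion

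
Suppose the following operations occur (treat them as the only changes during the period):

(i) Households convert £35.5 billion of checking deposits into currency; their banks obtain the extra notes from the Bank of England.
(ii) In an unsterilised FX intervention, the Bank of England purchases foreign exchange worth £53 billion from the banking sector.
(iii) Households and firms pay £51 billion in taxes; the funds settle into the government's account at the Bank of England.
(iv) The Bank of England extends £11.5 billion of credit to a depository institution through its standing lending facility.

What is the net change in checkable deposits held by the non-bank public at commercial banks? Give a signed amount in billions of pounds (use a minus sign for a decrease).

Currency withdrawal £35.5 billion: non-bank counterparties' bank balances fall → −£35.5B.
FX purchase £53 billion: the counterparty is a bank, so public deposits are unchanged → 0.
Government account inflow £51 billion: non-bank counterparties' bank balances fall → −£51B.
Discount-window loan £11.5 billion: the counterparty is a bank, so public deposits are unchanged → 0.
Net: −35.5 + 0 − 51 + 0 = -£86.5 billion.

-£86.5 billion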